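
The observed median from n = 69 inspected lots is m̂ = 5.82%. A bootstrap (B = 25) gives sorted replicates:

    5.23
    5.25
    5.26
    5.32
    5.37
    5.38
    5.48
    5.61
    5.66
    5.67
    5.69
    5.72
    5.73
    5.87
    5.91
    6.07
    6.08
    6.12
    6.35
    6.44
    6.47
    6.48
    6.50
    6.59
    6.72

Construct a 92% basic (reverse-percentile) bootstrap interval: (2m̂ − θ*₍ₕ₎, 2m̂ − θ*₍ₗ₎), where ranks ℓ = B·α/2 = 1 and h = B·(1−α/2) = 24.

(5.05, 6.41)

Percentile endpoints at ranks 1 and 24: θ*₍1₎ = 5.23, θ*₍24₎ = 6.59.
Basic interval reflects these around m̂:
  lower = 2 × 5.82 − 6.59 = 5.05
  upper = 2 × 5.82 − 5.23 = 6.41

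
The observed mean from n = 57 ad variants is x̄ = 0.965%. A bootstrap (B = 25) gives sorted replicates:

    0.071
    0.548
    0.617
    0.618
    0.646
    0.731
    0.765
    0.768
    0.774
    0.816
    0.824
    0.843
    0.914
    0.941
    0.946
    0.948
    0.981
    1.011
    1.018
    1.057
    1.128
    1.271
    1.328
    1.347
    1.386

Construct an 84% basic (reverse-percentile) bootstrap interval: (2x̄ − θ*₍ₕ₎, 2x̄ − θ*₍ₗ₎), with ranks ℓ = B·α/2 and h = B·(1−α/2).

(0.602, 1.382)

Percentile endpoints at ranks 2 and 23: θ*₍2₎ = 0.548, θ*₍23₎ = 1.328.
Basic interval reflects these around x̄:
  lower = 2 × 0.965 − 1.328 = 0.602
  upper = 2 × 0.965 − 0.548 = 1.382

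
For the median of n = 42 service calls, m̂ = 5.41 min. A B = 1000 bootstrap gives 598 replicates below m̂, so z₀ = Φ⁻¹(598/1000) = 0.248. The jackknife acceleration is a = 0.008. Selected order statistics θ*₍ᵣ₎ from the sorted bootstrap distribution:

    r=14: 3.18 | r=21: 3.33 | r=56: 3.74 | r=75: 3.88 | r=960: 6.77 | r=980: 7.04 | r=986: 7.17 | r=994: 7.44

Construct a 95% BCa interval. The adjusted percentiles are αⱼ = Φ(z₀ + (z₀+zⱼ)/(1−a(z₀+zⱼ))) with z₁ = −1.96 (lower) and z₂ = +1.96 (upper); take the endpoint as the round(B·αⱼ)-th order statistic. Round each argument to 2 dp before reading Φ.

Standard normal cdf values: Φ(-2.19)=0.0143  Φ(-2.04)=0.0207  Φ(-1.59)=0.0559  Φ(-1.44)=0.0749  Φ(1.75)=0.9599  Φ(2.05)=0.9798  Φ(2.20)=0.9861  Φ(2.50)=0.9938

(3.88, 7.44)

Lower: z₀ + z₁ = 0.248 + (-1.960) = -1.712; 1 − a(z₀+z₁) = 1 − (0.008)(-1.712) = 1.0137; argument = 0.248 + (-1.712)/1.0137 = -1.4409 → -1.44.
α₁ = Φ(-1.44) = 0.0749; rank = round(1000 × 0.0749) = 75; θ*₍75₎ = 3.88.
Upper: z₀ + z₂ = 2.208; 1 − a(z₀+z₂) = 0.9823; argument = 2.4957 → 2.50; α₂ = 0.9938; rank = 994; θ*₍994₎ = 7.44.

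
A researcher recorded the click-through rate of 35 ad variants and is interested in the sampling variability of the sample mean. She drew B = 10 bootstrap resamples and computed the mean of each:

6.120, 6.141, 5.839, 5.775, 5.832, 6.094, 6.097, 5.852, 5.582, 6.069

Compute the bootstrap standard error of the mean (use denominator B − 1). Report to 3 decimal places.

SE* = 0.189

Bootstrap SE is the standard deviation of the 10 replicate means.
Mean of replicates: (6.120 + 6.141 + 5.839 + 5.775 + 5.832 + 6.094 + 6.097 + 5.852 + 5.582 + 6.069) / 10 = 59.4010 / 10 = 5.9401
Sum of squared deviations: (+0.1799)² + (+0.2009)² + (−0.1011)² + (−0.1651)² + (−0.1081)² + (+0.1539)² + (+0.1569)² + (−0.0881)² + (−0.3581)² + (+0.1289)² = 0.3228
Variance = 0.3228 / 9 = 0.0359
SE* = √0.0359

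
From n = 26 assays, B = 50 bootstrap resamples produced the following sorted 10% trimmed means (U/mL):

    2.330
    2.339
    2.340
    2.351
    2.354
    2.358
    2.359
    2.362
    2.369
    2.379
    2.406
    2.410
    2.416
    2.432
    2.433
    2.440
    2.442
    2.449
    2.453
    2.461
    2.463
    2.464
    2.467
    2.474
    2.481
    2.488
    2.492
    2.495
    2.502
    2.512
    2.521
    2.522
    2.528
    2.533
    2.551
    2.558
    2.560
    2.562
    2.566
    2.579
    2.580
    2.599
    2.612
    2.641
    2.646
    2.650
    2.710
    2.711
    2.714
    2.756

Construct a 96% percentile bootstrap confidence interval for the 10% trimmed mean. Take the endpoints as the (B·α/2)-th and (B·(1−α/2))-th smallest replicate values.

α = 0.04; lower rank = 50 × 0.020 = 1; upper rank = 50 × 0.980 = 49.
The 1st smallest replicate is 2.330; the 49th is 2.714.

(2.330, 2.714)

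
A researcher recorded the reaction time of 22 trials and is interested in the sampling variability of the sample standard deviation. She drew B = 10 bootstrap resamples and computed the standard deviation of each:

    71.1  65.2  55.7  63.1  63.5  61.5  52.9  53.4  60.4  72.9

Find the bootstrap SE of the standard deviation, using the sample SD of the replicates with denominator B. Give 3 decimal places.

Bootstrap SE is the standard deviation of the 10 replicate standard deviations.
Mean of replicates: (71.1 + 65.2 + 55.7 + 63.1 + 63.5 + 61.5 + 52.9 + 53.4 + 60.4 + 72.9) / 10 = 619.7000 / 10 = 61.9700
Sum of squared deviations: (+9.1300)² + (+3.2300)² + (−6.2700)² + (+1.1300)² + (+1.5300)² + (−0.4700)² + (−9.0700)² + (−8.5700)² + (−1.5700)² + (+10.9300)² = 414.5810
Variance = 414.5810 / 10 = 41.4581
SE* = √41.4581

SE* = 6.439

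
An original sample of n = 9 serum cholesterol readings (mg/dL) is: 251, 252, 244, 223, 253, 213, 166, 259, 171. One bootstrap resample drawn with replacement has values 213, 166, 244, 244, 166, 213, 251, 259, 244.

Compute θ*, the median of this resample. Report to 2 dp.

θ* = 244.00

Sorted: 166, 166, 213, 213, 244, 244, 244, 251, 259
Median = middle value = 244.00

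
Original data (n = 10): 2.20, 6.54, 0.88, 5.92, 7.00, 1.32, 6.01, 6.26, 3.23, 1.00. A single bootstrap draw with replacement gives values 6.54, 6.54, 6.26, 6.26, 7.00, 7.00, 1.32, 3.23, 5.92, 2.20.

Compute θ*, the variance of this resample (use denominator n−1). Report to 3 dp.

Mean = 5.2270; sum of squared deviations = 40.7648
s² = 40.7648 / 9 = 4.5294

θ* = 4.529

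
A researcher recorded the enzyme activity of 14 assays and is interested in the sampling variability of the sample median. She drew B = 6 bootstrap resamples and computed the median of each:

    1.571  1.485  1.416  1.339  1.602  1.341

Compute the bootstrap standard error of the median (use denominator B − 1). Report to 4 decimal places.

SE* = 0.1130

Bootstrap SE is the standard deviation of the 6 replicate medians.
Mean of replicates: (1.571 + 1.485 + 1.416 + 1.339 + 1.602 + 1.341) / 6 = 8.75400 / 6 = 1.45900
Sum of squared deviations: (+0.11200)² + (+0.02600)² + (−0.04300)² + (−0.12000)² + (+0.14300)² + (−0.11800)² = 0.06384
Variance = 0.06384 / 5 = 0.01277
SE* = √0.01277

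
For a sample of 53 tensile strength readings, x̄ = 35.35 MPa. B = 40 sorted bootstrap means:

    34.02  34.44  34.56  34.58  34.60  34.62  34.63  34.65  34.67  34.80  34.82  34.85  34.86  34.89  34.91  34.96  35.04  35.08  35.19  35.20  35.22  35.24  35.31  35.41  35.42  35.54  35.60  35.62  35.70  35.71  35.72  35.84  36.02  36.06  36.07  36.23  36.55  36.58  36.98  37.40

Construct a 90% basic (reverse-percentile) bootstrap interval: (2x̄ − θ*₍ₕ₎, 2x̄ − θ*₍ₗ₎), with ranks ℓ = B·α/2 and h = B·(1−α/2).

(34.12, 36.26)

Percentile endpoints at ranks 2 and 38: θ*₍2₎ = 34.44, θ*₍38₎ = 36.58.
Basic interval reflects these around x̄:
  lower = 2 × 35.35 − 36.58 = 34.12
  upper = 2 × 35.35 − 34.44 = 36.26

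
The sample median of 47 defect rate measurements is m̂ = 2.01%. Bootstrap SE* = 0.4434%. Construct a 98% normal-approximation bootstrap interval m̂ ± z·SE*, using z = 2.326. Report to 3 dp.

(0.979, 3.041)

Margin = 2.326 × 0.4434 = 1.0313
Interval: 2.01 ± 1.0313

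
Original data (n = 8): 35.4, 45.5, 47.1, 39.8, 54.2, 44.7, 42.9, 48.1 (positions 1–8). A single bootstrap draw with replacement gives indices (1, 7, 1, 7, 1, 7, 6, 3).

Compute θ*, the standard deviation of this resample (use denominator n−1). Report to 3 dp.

Resample values: 35.4, 42.9, 35.4, 42.9, 35.4, 42.9, 44.7, 47.1.
Mean = 40.8375; sum of squared deviations = 155.5988
s² = 155.5988 / 7 = 22.2284
s = √22.2284 = 4.715

θ* = 4.715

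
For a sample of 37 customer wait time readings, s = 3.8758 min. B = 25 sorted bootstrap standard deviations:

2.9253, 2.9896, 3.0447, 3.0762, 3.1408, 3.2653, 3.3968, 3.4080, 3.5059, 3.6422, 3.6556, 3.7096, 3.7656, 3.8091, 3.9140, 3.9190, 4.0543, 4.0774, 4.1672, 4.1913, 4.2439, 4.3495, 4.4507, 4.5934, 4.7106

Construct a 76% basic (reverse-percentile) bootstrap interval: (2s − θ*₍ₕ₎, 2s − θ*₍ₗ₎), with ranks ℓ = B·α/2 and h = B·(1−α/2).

Percentile endpoints at ranks 3 and 22: θ*₍3₎ = 3.0447, θ*₍22₎ = 4.3495.
Basic interval reflects these around s:
  lower = 2 × 3.8758 − 4.3495 = 3.4021
  upper = 2 × 3.8758 − 3.0447 = 4.7069

(3.4021, 4.7069)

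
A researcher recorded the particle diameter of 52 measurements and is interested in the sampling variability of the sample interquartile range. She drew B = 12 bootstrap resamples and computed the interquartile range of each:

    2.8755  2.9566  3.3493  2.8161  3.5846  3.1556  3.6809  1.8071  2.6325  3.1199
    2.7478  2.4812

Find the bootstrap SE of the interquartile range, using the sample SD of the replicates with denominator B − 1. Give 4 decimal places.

SE* = 0.5095

Bootstrap SE is the standard deviation of the 12 replicate interquartile ranges.
Mean of replicates: (2.8755 + 2.9566 + 3.3493 + 2.8161 + 3.5846 + 3.1556 + 3.6809 + 1.8071 + 2.6325 + 3.1199 + 2.7478 + 2.4812) / 12 = 35.20710 / 12 = 2.93392
Sum of squared deviations: (−0.05842)² + (+0.02268)² + (+0.41538)² + (−0.11782)² + (+0.65068)² + (+0.22168)² + (+0.74697)² + (−1.12682)² + (−0.30143)² + (+0.18598)² + (−0.18613)² + (−0.45273)² = 2.85562
Variance = 2.85562 / 11 = 0.25960
SE* = √0.25960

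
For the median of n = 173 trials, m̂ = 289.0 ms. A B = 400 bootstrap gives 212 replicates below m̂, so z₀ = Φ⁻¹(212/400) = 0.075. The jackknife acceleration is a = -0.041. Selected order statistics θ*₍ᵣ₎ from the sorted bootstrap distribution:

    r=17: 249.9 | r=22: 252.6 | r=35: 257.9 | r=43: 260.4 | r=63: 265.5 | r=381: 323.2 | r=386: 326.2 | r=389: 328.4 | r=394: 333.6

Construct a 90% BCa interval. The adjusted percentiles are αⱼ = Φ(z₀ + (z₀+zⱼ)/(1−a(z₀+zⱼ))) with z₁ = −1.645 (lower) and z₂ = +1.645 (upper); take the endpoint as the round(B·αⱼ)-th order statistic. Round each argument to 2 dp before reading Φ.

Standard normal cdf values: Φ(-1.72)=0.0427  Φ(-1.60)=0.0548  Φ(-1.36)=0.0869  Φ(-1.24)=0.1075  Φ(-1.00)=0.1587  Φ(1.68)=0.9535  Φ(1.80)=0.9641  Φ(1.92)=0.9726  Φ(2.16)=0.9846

(252.6, 323.2)

Lower: z₀ + z₁ = 0.075 + (-1.645) = -1.570; 1 − a(z₀+z₁) = 1 − (-0.041)(-1.570) = 0.9356; argument = 0.075 + (-1.570)/0.9356 = -1.6030 → -1.60.
α₁ = Φ(-1.60) = 0.0548; rank = round(400 × 0.0548) = 22; θ*₍22₎ = 252.6.
Upper: z₀ + z₂ = 1.720; 1 − a(z₀+z₂) = 1.0705; argument = 1.6817 → 1.68; α₂ = 0.9535; rank = 381; θ*₍381₎ = 323.2.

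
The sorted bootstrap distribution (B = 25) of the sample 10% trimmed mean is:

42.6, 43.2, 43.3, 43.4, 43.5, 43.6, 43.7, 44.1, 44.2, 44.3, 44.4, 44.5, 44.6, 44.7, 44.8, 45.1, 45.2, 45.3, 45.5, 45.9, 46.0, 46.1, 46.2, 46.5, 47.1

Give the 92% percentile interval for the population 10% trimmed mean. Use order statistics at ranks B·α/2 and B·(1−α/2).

α = 0.08; lower rank = 25 × 0.040 = 1; upper rank = 25 × 0.960 = 24.
The 1st smallest replicate is 42.6; the 24th is 46.5.

(42.6, 46.5)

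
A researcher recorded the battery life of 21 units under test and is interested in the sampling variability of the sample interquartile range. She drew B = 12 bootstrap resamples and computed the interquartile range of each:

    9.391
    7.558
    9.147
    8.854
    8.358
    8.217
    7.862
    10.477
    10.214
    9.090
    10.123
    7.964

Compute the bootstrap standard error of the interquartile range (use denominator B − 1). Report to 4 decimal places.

SE* = 0.9792

Bootstrap SE is the standard deviation of the 12 replicate interquartile ranges.
Mean of replicates: (9.391 + 7.558 + 9.147 + 8.854 + 8.358 + 8.217 + 7.862 + 10.477 + 10.214 + 9.090 + 10.123 + 7.964) / 12 = 107.25500 / 12 = 8.93792
Sum of squared deviations: (+0.45308)² + (−1.37992)² + (+0.20908)² + (−0.08392)² + (−0.57992)² + (−0.72092)² + (−1.07592)² + (+1.53908)² + (+1.27608)² + (+0.15208)² + (+1.18508)² + (−0.97392)² = 10.54706
Variance = 10.54706 / 11 = 0.95882
SE* = √0.95882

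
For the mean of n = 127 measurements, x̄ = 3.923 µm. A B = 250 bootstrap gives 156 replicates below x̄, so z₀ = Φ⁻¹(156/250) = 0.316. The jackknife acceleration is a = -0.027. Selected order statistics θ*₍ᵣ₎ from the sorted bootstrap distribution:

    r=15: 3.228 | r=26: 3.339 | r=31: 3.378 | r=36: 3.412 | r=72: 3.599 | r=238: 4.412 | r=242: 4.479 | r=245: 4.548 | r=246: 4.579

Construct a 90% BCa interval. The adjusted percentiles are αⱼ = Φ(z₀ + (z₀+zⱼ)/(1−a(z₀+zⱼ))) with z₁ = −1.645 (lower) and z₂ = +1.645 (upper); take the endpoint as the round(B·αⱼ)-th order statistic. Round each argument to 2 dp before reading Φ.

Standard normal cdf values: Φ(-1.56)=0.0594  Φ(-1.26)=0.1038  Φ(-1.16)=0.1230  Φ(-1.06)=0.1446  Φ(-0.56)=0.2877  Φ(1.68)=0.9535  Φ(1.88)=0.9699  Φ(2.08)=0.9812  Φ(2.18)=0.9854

(3.412, 4.579)

Lower: z₀ + z₁ = 0.316 + (-1.645) = -1.329; 1 − a(z₀+z₁) = 1 − (-0.027)(-1.329) = 0.9641; argument = 0.316 + (-1.329)/0.9641 = -1.0625 → -1.06.
α₁ = Φ(-1.06) = 0.1446; rank = round(250 × 0.1446) = 36; θ*₍36₎ = 3.412.
Upper: z₀ + z₂ = 1.961; 1 − a(z₀+z₂) = 1.0529; argument = 2.1784 → 2.18; α₂ = 0.9854; rank = 246; θ*₍246₎ = 4.579.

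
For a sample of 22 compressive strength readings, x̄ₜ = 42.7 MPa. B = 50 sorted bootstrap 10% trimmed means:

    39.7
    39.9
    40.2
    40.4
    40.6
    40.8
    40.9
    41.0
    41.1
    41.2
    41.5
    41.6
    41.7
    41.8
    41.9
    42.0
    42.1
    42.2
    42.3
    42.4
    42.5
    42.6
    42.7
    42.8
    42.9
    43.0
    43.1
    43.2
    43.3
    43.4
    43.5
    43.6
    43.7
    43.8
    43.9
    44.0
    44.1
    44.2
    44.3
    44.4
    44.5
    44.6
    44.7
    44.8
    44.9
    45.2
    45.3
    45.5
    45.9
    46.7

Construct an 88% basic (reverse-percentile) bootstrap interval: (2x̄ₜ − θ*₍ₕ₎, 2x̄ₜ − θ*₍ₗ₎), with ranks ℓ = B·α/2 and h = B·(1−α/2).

Percentile endpoints at ranks 3 and 47: θ*₍3₎ = 40.2, θ*₍47₎ = 45.3.
Basic interval reflects these around x̄ₜ:
  lower = 2 × 42.7 − 45.3 = 40.1
  upper = 2 × 42.7 − 40.2 = 45.2

(40.1, 45.2)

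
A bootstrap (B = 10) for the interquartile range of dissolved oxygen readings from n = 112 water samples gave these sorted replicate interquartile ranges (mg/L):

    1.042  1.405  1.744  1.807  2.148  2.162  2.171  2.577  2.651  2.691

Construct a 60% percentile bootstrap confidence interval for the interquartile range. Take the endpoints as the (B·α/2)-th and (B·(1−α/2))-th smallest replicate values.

α = 0.40; lower rank = 10 × 0.200 = 2; upper rank = 10 × 0.800 = 8.
The 2nd smallest replicate is 1.405; the 8th is 2.577.

(1.405, 2.577)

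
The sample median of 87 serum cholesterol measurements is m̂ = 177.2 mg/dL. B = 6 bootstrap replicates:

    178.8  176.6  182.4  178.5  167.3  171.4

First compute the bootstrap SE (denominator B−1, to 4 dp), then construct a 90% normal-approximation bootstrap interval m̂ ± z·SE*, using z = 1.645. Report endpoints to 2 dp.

(168.13, 186.27)

Mean of replicates = 175.8333; sum of squared deviations = 152.0933; SE* = √(152.0933/5) = 5.5153
Margin = 1.645 × 5.5153 = 9.073
Interval: 177.2 ± 9.073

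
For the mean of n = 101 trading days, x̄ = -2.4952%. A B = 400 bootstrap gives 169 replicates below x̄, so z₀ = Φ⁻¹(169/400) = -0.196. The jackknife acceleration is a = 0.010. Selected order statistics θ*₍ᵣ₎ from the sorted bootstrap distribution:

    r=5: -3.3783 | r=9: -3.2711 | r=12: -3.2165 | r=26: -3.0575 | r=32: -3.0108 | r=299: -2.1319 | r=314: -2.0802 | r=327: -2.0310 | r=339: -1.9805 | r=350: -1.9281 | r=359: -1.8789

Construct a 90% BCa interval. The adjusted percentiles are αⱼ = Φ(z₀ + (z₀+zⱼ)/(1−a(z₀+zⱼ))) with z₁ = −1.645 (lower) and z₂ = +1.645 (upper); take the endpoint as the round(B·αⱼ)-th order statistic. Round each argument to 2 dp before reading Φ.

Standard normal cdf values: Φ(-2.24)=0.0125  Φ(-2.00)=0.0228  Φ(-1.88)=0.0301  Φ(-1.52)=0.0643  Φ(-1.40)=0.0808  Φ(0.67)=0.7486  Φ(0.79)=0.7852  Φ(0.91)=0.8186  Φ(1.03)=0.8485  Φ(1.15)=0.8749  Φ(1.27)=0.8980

(-3.2711, -1.8789)

Lower: z₀ + z₁ = -0.196 + (-1.645) = -1.841; 1 − a(z₀+z₁) = 1 − (0.010)(-1.841) = 1.0184; argument = -0.196 + (-1.841)/1.0184 = -2.0037 → -2.00.
α₁ = Φ(-2.00) = 0.0228; rank = round(400 × 0.0228) = 9; θ*₍9₎ = -3.2711.
Upper: z₀ + z₂ = 1.449; 1 − a(z₀+z₂) = 0.9855; argument = 1.2743 → 1.27; α₂ = 0.8980; rank = 359; θ*₍359₎ = -1.8789.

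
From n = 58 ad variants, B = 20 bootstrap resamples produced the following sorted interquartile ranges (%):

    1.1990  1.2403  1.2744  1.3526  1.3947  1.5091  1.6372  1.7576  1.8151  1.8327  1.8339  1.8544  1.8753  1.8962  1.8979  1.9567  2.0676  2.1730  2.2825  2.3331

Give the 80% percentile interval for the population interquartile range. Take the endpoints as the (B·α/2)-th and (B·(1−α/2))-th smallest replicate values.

(1.2403, 2.1730)

α = 0.20; lower rank = 20 × 0.100 = 2; upper rank = 20 × 0.900 = 18.
The 2nd smallest replicate is 1.2403; the 18th is 2.1730.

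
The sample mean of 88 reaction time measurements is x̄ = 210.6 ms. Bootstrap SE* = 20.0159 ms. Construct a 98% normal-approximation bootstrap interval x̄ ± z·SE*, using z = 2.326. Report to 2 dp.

Margin = 2.326 × 20.0159 = 46.557
Interval: 210.6 ± 46.557

(164.04, 257.16)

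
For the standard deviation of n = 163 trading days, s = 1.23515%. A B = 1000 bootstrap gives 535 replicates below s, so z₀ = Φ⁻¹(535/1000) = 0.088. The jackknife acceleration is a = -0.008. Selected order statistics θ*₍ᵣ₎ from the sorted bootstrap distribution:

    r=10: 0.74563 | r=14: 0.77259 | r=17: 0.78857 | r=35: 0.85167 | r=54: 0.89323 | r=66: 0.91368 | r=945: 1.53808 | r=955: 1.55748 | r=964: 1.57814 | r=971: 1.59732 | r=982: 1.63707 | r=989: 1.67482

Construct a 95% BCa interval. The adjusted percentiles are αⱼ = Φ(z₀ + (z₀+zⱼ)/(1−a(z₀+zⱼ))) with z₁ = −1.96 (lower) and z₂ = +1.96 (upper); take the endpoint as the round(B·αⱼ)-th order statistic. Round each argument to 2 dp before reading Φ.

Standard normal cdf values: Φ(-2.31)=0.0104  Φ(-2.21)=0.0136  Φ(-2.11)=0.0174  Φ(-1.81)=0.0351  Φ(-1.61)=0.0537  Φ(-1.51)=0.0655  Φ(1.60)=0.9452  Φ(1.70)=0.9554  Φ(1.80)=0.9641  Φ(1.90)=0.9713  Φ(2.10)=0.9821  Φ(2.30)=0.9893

Lower: z₀ + z₁ = 0.088 + (-1.960) = -1.872; 1 − a(z₀+z₁) = 1 − (-0.008)(-1.872) = 0.9850; argument = 0.088 + (-1.872)/0.9850 = -1.8125 → -1.81.
α₁ = Φ(-1.81) = 0.0351; rank = round(1000 × 0.0351) = 35; θ*₍35₎ = 0.85167.
Upper: z₀ + z₂ = 2.048; 1 − a(z₀+z₂) = 1.0164; argument = 2.1030 → 2.10; α₂ = 0.9821; rank = 982; θ*₍982₎ = 1.63707.

(0.85167, 1.63707)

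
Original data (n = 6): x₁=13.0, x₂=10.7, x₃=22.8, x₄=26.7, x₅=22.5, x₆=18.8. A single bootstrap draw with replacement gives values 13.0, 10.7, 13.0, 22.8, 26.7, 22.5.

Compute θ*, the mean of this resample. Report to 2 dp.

Mean = (13.0 + 10.7 + 13.0 + 22.8 + 26.7 + 22.5) / 6 = 108.70 / 6 = 18.12

θ* = 18.12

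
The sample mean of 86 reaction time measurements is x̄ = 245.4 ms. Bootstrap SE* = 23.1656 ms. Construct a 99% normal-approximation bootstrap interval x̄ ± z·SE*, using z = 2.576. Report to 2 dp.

(185.73, 305.07)

Margin = 2.576 × 23.1656 = 59.675
Interval: 245.4 ± 59.675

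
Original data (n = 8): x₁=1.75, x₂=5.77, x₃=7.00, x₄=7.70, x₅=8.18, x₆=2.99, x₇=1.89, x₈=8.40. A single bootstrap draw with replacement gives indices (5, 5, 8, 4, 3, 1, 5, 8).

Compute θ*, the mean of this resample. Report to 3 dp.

Resample values: 8.18, 8.18, 8.40, 7.70, 7.00, 1.75, 8.18, 8.40.
Mean = (8.18 + 8.18 + 8.40 + 7.70 + 7.00 + 1.75 + 8.18 + 8.40) / 8 = 57.790 / 8 = 7.224

θ* = 7.224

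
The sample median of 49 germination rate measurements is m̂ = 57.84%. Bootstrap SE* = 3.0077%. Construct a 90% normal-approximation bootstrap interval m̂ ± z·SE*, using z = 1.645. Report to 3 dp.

Margin = 1.645 × 3.0077 = 4.9477
Interval: 57.84 ± 4.9477

(52.892, 62.788)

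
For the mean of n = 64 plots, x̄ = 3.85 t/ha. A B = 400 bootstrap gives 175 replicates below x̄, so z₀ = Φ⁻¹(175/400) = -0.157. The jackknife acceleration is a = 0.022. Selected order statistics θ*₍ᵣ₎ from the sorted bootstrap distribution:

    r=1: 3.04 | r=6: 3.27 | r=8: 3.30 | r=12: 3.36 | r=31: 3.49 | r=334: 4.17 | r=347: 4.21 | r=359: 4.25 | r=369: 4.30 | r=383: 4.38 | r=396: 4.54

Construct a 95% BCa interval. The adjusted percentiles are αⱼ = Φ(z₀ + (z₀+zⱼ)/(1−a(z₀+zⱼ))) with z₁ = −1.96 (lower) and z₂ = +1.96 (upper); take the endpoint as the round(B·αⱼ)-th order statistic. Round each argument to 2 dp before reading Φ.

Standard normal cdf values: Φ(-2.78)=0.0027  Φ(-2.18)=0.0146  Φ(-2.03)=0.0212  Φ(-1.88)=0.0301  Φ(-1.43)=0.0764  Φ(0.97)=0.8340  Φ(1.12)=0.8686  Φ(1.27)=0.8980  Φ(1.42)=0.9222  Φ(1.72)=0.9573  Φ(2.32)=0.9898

(3.27, 4.38)

Lower: z₀ + z₁ = -0.157 + (-1.960) = -2.117; 1 − a(z₀+z₁) = 1 − (0.022)(-2.117) = 1.0466; argument = -0.157 + (-2.117)/1.0466 = -2.1798 → -2.18.
α₁ = Φ(-2.18) = 0.0146; rank = round(400 × 0.0146) = 6; θ*₍6₎ = 3.27.
Upper: z₀ + z₂ = 1.803; 1 − a(z₀+z₂) = 0.9603; argument = 1.7205 → 1.72; α₂ = 0.9573; rank = 383; θ*₍383₎ = 4.38.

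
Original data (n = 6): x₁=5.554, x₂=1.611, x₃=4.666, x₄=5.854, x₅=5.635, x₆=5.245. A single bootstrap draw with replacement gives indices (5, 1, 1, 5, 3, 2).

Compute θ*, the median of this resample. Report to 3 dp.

Resample values: 5.635, 5.554, 5.554, 5.635, 4.666, 1.611.
Sorted: 1.611, 4.666, 5.554, 5.554, 5.635, 5.635
Median = average of the two middle values = 5.554

θ* = 5.554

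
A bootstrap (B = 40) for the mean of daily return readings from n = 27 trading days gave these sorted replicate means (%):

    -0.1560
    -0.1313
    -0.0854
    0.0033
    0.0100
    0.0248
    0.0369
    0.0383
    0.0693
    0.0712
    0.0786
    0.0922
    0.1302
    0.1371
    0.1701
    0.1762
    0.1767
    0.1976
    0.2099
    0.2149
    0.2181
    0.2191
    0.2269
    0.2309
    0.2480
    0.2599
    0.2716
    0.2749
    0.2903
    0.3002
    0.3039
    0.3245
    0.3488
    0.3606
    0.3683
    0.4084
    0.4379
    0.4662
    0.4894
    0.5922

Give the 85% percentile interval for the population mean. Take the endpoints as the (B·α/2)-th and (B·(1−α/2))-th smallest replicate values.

(-0.0854, 0.4379)

α = 0.15; lower rank = 40 × 0.075 = 3; upper rank = 40 × 0.925 = 37.
The 3rd smallest replicate is -0.0854; the 37th is 0.4379.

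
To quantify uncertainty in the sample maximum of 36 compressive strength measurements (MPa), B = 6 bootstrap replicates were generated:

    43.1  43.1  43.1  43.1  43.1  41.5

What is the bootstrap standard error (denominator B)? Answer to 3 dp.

SE* = 0.596

Bootstrap SE is the standard deviation of the 6 replicate maximums.
Mean of replicates: (43.1 + 43.1 + 43.1 + 43.1 + 43.1 + 41.5) / 6 = 257.0000 / 6 = 42.8333
Sum of squared deviations: (+0.2667)² + (+0.2667)² + (+0.2667)² + (+0.2667)² + (+0.2667)² + (−1.3333)² = 2.1333
Variance = 2.1333 / 6 = 0.3556
SE* = √0.3556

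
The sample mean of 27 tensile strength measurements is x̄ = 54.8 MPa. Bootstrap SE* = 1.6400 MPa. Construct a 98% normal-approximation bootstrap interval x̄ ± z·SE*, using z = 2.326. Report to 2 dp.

(50.99, 58.61)

Margin = 2.326 × 1.6400 = 3.815
Interval: 54.8 ± 3.815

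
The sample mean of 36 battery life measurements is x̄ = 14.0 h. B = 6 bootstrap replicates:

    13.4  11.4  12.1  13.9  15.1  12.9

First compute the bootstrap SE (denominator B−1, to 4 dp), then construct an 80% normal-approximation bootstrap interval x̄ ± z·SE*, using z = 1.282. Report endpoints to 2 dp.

Mean of replicates = 13.1333; sum of squared deviations = 8.6533; SE* = √(8.6533/5) = 1.3155
Margin = 1.282 × 1.3155 = 1.686
Interval: 14.0 ± 1.686

(12.31, 15.69)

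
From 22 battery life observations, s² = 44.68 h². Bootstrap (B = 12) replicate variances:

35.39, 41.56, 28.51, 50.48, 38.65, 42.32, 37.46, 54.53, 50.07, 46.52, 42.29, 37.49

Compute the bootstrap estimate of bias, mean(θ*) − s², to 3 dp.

bias = −2.574

mean(θ*) = (35.39 + 41.56 + 28.51 + 50.48 + 38.65 + 42.32 + 37.46 + 54.53 + 50.07 + 46.52 + 42.29 + 37.49) / 12 = 42.1058
bias = 42.1058 − 44.68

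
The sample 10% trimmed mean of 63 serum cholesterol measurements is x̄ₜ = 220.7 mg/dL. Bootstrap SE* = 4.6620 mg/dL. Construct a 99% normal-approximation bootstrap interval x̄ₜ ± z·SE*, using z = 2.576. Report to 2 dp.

(208.69, 232.71)

Margin = 2.576 × 4.6620 = 12.009
Interval: 220.7 ± 12.009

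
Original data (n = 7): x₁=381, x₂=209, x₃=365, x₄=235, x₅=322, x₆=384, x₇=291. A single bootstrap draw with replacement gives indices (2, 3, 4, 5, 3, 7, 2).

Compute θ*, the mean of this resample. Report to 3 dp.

Resample values: 209, 365, 235, 322, 365, 291, 209.
Mean = (209 + 365 + 235 + 322 + 365 + 291 + 209) / 7 = 1996.0 / 7 = 285.143

θ* = 285.143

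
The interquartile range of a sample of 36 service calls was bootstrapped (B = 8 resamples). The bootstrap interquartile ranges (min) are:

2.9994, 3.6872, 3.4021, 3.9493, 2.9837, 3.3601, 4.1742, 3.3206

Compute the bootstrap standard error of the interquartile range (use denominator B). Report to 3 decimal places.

Bootstrap SE is the standard deviation of the 8 replicate interquartile ranges.
Mean of replicates: (2.9994 + 3.6872 + 3.4021 + 3.9493 + 2.9837 + 3.3601 + 4.1742 + 3.3206) / 8 = 27.87660 / 8 = 3.48457
Sum of squared deviations: (−0.48517)² + (+0.20262)² + (−0.08248)² + (+0.46473)² + (−0.50088)² + (−0.12447)² + (+0.68962)² + (−0.16397)² = 1.26806
Variance = 1.26806 / 8 = 0.15851
SE* = √0.15851

SE* = 0.398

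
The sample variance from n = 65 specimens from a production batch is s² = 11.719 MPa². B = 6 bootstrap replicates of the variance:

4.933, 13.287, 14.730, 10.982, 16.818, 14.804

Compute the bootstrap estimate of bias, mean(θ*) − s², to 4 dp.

mean(θ*) = (4.933 + 13.287 + 14.730 + 10.982 + 16.818 + 14.804) / 6 = 12.59233
bias = 12.59233 − 11.719

bias = +0.8733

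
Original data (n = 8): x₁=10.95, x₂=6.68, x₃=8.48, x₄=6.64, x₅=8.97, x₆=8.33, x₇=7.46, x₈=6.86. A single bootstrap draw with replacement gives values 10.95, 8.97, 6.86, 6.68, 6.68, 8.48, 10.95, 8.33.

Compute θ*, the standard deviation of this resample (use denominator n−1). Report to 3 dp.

Mean = 8.4875; sum of squared deviations = 21.5683
s² = 21.5683 / 7 = 3.0812
s = √3.0812 = 1.755

θ* = 1.755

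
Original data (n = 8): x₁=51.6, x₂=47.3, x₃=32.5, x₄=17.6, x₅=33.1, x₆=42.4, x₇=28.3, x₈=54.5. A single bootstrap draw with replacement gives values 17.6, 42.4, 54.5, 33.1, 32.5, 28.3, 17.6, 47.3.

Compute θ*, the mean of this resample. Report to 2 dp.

θ* = 34.16

Mean = (17.6 + 42.4 + 54.5 + 33.1 + 32.5 + 28.3 + 17.6 + 47.3) / 8 = 273.30 / 8 = 34.16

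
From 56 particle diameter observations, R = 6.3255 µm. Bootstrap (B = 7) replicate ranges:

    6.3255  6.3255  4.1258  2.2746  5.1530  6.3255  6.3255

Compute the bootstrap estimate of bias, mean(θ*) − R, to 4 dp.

mean(θ*) = (6.3255 + 6.3255 + 4.1258 + 2.2746 + 5.1530 + 6.3255 + 6.3255) / 7 = 5.26506
bias = 5.26506 − 6.3255

bias = −1.0604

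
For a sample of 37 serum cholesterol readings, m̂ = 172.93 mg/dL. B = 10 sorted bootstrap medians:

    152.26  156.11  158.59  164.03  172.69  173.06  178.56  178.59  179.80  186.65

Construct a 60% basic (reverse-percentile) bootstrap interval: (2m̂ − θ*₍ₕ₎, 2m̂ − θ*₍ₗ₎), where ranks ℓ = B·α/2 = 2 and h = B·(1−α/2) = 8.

(167.27, 189.75)

Percentile endpoints at ranks 2 and 8: θ*₍2₎ = 156.11, θ*₍8₎ = 178.59.
Basic interval reflects these around m̂:
  lower = 2 × 172.93 − 178.59 = 167.27
  upper = 2 × 172.93 − 156.11 = 189.75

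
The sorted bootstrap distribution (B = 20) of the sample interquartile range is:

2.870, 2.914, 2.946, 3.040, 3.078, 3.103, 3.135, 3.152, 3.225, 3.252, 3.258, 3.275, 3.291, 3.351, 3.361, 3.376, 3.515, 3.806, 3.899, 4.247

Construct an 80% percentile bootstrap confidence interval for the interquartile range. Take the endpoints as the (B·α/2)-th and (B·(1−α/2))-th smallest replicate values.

(2.914, 3.806)

α = 0.20; lower rank = 20 × 0.100 = 2; upper rank = 20 × 0.900 = 18.
The 2nd smallest replicate is 2.914; the 18th is 3.806.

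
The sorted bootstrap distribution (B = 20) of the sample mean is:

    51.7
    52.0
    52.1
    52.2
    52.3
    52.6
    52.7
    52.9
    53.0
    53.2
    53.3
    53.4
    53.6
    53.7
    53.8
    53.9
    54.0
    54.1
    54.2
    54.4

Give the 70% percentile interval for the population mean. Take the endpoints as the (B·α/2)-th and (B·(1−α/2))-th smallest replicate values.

α = 0.30; lower rank = 20 × 0.150 = 3; upper rank = 20 × 0.850 = 17.
The 3rd smallest replicate is 52.1; the 17th is 54.0.

(52.1, 54.0)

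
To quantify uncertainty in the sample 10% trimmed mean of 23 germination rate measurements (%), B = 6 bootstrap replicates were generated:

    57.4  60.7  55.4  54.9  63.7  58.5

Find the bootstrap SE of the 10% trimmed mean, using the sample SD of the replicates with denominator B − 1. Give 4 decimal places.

SE* = 3.3357

Bootstrap SE is the standard deviation of the 6 replicate 10% trimmed means.
Mean of replicates: (57.4 + 60.7 + 55.4 + 54.9 + 63.7 + 58.5) / 6 = 350.60000 / 6 = 58.43333
Sum of squared deviations: (−1.03333)² + (+2.26667)² + (−3.03333)² + (−3.53333)² + (+5.26667)² + (+0.06667)² = 55.63333
Variance = 55.63333 / 5 = 11.12667
SE* = √11.12667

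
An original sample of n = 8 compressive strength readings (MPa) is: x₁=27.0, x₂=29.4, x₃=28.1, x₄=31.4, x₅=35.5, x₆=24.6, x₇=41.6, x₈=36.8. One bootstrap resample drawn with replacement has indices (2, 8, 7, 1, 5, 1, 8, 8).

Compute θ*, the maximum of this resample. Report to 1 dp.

Resample values: 29.4, 36.8, 41.6, 27.0, 35.5, 27.0, 36.8, 36.8.
Maximum = 41.6

θ* = 41.6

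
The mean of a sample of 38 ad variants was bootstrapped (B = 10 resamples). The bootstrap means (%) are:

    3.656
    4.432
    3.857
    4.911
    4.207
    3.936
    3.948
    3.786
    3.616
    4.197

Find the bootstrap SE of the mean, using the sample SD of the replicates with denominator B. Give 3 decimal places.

SE* = 0.375

Bootstrap SE is the standard deviation of the 10 replicate means.
Mean of replicates: (3.656 + 4.432 + 3.857 + 4.911 + 4.207 + 3.936 + 3.948 + 3.786 + 3.616 + 4.197) / 10 = 40.5460 / 10 = 4.0546
Sum of squared deviations: (−0.3986)² + (+0.3774)² + (−0.1976)² + (+0.8564)² + (+0.1524)² + (−0.1186)² + (−0.1066)² + (−0.2686)² + (−0.4386)² + (+0.1424)² = 1.4072
Variance = 1.4072 / 10 = 0.1407
SE* = √0.1407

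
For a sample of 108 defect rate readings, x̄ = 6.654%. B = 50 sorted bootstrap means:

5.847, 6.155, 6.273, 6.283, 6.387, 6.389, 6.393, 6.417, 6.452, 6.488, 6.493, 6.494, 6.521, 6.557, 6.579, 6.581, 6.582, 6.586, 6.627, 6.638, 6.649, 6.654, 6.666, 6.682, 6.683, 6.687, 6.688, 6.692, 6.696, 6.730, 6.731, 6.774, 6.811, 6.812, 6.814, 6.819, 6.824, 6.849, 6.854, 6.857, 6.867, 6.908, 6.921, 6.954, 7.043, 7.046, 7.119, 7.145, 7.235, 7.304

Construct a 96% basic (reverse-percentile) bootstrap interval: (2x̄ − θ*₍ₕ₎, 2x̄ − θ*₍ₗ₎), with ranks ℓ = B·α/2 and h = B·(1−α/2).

Percentile endpoints at ranks 1 and 49: θ*₍1₎ = 5.847, θ*₍49₎ = 7.235.
Basic interval reflects these around x̄:
  lower = 2 × 6.654 − 7.235 = 6.073
  upper = 2 × 6.654 − 5.847 = 7.461

(6.073, 7.461)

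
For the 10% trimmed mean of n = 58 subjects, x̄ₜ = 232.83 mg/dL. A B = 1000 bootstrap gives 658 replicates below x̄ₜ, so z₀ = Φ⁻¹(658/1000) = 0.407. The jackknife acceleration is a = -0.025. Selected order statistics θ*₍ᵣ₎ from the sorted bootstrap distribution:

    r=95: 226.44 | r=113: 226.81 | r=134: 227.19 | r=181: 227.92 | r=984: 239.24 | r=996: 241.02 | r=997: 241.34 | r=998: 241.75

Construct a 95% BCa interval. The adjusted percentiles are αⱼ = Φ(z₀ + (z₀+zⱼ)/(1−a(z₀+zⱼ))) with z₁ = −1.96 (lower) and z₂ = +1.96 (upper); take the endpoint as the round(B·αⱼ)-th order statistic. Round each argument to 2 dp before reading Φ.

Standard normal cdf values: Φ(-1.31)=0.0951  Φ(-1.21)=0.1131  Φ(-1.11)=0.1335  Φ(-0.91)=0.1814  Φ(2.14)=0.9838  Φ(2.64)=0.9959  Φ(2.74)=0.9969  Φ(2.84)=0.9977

(226.81, 241.02)

Lower: z₀ + z₁ = 0.407 + (-1.960) = -1.553; 1 − a(z₀+z₁) = 1 − (-0.025)(-1.553) = 0.9612; argument = 0.407 + (-1.553)/0.9612 = -1.2087 → -1.21.
α₁ = Φ(-1.21) = 0.1131; rank = round(1000 × 0.1131) = 113; θ*₍113₎ = 226.81.
Upper: z₀ + z₂ = 2.367; 1 − a(z₀+z₂) = 1.0592; argument = 2.6418 → 2.64; α₂ = 0.9959; rank = 996; θ*₍996₎ = 241.02.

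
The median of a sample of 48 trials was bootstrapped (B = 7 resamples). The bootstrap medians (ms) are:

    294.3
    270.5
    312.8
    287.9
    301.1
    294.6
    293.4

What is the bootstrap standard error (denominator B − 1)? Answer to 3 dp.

SE* = 12.861

Bootstrap SE is the standard deviation of the 7 replicate medians.
Mean of replicates: (294.3 + 270.5 + 312.8 + 287.9 + 301.1 + 294.6 + 293.4) / 7 = 2054.6000 / 7 = 293.5143
Sum of squared deviations: (+0.7857)² + (−23.0143)² + (+19.2857)² + (−5.6143)² + (+7.5857)² + (+1.0857)² + (−0.1143)² = 992.4686
Variance = 992.4686 / 6 = 165.4114
SE* = √165.4114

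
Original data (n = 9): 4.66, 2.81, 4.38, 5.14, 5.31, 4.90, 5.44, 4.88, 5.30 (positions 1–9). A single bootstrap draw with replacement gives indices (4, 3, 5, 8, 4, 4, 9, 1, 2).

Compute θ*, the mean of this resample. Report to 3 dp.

θ* = 4.751

Resample values: 5.14, 4.38, 5.31, 4.88, 5.14, 5.14, 5.30, 4.66, 2.81.
Mean = (5.14 + 4.38 + 5.31 + 4.88 + 5.14 + 5.14 + 5.30 + 4.66 + 2.81) / 9 = 42.760 / 9 = 4.751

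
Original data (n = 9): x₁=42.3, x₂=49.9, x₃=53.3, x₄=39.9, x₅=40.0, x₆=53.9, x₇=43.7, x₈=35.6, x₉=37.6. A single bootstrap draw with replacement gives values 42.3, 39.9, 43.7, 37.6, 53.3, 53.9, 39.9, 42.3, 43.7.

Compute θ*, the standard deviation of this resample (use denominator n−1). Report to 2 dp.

θ* = 5.76

Mean = 44.0667; sum of squared deviations = 265.0000
s² = 265.0000 / 8 = 33.1250
s = √33.1250 = 5.76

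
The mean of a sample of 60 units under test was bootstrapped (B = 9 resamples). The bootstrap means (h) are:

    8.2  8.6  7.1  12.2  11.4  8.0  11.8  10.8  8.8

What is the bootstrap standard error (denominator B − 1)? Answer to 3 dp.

SE* = 1.893

Bootstrap SE is the standard deviation of the 9 replicate means.
Mean of replicates: (8.2 + 8.6 + 7.1 + 12.2 + 11.4 + 8.0 + 11.8 + 10.8 + 8.8) / 9 = 86.9000 / 9 = 9.6556
Sum of squared deviations: (−1.4556)² + (−1.0556)² + (−2.5556)² + (+2.5444)² + (+1.7444)² + (−1.6556)² + (+2.1444)² + (+1.1444)² + (−0.8556)² = 28.6622
Variance = 28.6622 / 8 = 3.5828
SE* = √3.5828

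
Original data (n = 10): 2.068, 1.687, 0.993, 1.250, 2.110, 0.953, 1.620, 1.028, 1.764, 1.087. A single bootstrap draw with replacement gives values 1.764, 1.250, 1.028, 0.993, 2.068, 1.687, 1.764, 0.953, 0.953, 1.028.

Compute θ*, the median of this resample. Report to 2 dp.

Sorted: 0.953, 0.953, 0.993, 1.028, 1.028, 1.250, 1.687, 1.764, 1.764, 2.068
Median = average of the two middle values = 1.14

θ* = 1.14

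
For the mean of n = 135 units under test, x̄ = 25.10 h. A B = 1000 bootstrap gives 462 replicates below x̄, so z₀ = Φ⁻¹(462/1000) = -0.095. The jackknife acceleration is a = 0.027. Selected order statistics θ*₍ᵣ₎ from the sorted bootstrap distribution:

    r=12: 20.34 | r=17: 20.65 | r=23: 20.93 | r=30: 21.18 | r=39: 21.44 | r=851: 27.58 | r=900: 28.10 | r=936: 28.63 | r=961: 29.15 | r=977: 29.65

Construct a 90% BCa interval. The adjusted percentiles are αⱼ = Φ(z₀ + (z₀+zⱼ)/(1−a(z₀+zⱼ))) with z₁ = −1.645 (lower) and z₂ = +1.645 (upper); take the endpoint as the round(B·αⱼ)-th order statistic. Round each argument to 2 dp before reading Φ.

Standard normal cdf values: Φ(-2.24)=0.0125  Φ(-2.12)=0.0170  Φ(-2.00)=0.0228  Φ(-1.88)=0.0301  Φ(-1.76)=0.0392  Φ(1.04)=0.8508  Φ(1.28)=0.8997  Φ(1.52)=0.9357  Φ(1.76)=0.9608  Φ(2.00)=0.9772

Lower: z₀ + z₁ = -0.095 + (-1.645) = -1.740; 1 − a(z₀+z₁) = 1 − (0.027)(-1.740) = 1.0470; argument = -0.095 + (-1.740)/1.0470 = -1.7569 → -1.76.
α₁ = Φ(-1.76) = 0.0392; rank = round(1000 × 0.0392) = 39; θ*₍39₎ = 21.44.
Upper: z₀ + z₂ = 1.550; 1 − a(z₀+z₂) = 0.9582; argument = 1.5227 → 1.52; α₂ = 0.9357; rank = 936; θ*₍936₎ = 28.63.

(21.44, 28.63)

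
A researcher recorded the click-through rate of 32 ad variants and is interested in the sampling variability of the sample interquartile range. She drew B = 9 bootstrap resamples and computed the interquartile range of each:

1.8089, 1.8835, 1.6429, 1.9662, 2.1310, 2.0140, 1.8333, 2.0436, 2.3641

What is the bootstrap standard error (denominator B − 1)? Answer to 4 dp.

Bootstrap SE is the standard deviation of the 9 replicate interquartile ranges.
Mean of replicates: (1.8089 + 1.8835 + 1.6429 + 1.9662 + 2.1310 + 2.0140 + 1.8333 + 2.0436 + 2.3641) / 9 = 17.68750 / 9 = 1.96528
Sum of squared deviations: (−0.15638)² + (−0.08178)² + (−0.32238)² + (+0.00092)² + (+0.16572)² + (+0.04872)² + (−0.13198)² + (+0.07832)² + (+0.39882)² = 0.34752
Variance = 0.34752 / 8 = 0.04344
SE* = √0.04344

SE* = 0.2084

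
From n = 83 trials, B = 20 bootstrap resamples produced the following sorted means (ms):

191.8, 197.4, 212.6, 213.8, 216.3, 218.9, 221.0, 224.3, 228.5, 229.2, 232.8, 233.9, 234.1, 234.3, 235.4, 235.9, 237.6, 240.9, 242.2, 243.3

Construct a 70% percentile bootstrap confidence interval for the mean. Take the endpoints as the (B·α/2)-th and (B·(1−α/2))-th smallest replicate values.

(212.6, 237.6)

α = 0.30; lower rank = 20 × 0.150 = 3; upper rank = 20 × 0.850 = 17.
The 3rd smallest replicate is 212.6; the 17th is 237.6.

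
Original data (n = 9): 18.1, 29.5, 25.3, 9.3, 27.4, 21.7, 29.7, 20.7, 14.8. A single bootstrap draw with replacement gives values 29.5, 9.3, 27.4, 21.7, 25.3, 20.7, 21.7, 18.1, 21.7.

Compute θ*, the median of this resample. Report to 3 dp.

Sorted: 9.3, 18.1, 20.7, 21.7, 21.7, 21.7, 25.3, 27.4, 29.5
Median = middle value = 21.700

θ* = 21.700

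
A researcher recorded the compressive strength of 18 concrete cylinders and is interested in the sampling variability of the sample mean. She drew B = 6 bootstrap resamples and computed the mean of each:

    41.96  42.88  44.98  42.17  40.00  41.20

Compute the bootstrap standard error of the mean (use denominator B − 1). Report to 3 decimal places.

Bootstrap SE is the standard deviation of the 6 replicate means.
Mean of replicates: (41.96 + 42.88 + 44.98 + 42.17 + 40.00 + 41.20) / 6 = 253.1900 / 6 = 42.1983
Sum of squared deviations: (−0.2383)² + (+0.6817)² + (+2.7817)² + (−0.0283)² + (−2.1983)² + (−0.9983)² = 14.0893
Variance = 14.0893 / 5 = 2.8179
SE* = √2.8179

SE* = 1.679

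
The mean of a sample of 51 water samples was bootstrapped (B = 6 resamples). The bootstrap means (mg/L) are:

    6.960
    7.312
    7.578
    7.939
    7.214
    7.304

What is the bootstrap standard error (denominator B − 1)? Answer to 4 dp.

SE* = 0.3364

Bootstrap SE is the standard deviation of the 6 replicate means.
Mean of replicates: (6.960 + 7.312 + 7.578 + 7.939 + 7.214 + 7.304) / 6 = 44.30700 / 6 = 7.38450
Sum of squared deviations: (−0.42450)² + (−0.07250)² + (+0.19350)² + (+0.55450)² + (−0.17050)² + (−0.08050)² = 0.56592
Variance = 0.56592 / 5 = 0.11318
SE* = √0.11318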